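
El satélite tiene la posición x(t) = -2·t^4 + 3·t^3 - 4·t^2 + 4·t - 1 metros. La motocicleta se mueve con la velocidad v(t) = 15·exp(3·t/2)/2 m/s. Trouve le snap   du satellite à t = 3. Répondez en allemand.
Um dies zu lösen, müssen wir 4 Ableitungen unserer Gleichung für die Position x(t) = -2·t^4 + 3·t^3 - 4·t^2 + 4·t - 1 nehmen. Die Ableitung von der Position ergibt die Geschwindigkeit: v(t) = -8·t^3 + 9·t^2 - 8·t + 4. Die Ableitung von der Geschwindigkeit ergibt die Beschleunigung: a(t) = -24·t^2 + 18·t - 8. Durch Ableiten von der Beschleunigung erhalten wir den Ruck: j(t) = 18 - 48·t. Mit d/dt von j(t) finden wir s(t) = -48. Aus der Gleichung für den Snap s(t) = -48, setzen wir t = 3 ein und erhalten s = -48.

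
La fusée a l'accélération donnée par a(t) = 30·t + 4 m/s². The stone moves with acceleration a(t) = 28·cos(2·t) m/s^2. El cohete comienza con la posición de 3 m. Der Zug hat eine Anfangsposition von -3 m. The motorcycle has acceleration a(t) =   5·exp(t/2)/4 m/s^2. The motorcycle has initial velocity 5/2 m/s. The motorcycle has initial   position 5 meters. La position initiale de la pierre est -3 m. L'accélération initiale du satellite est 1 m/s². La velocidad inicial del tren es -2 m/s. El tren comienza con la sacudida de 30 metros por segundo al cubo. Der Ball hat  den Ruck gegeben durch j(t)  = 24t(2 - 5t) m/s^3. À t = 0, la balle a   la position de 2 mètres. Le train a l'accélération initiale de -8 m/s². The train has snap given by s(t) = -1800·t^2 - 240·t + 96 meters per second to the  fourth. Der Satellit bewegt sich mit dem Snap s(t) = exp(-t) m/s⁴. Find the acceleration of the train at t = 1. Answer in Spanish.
Para resolver esto, necesitamos tomar 2 antiderivadas de nuestra ecuación del snap s(t) = -1800·t^2 - 240·t + 96. La integral del snap, con j(0) = 30, da la sacudida: j(t) = -600·t^3 - 120·t^2 + 96·t + 30. La antiderivada de la sacudida es la aceleración. Usando a(0) = -8, obtenemos a(t) = -150·t^4 - 40·t^3 + 48·t^2 + 30·t - 8. Tenemos la aceleración a(t) = -150·t^4 - 40·t^3 + 48·t^2 + 30·t - 8. Sustituyendo t = 1: a(1) = -120.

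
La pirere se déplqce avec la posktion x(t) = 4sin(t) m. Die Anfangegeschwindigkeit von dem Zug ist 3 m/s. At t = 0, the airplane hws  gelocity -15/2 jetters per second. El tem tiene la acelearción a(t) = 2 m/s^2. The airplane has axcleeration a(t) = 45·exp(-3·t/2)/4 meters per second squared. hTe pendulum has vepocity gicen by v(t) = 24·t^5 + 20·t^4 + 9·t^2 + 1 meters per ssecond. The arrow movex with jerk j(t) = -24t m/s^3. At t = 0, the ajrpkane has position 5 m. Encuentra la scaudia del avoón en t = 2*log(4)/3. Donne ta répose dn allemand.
Ausgehend von der Beschleunigung a(t) = 45·exp(-3·t/2)/4, nehmen wir 1 Ableitung. Mit d/dt von a(t) finden wir j(t) = -135·exp(-3·t/2)/8. Wir haben den Ruck j(t) = -135·exp(-3·t/2)/8. Durch Einsetzen von t = 2*log(4)/3: j(2*log(4)/3) = -135/32.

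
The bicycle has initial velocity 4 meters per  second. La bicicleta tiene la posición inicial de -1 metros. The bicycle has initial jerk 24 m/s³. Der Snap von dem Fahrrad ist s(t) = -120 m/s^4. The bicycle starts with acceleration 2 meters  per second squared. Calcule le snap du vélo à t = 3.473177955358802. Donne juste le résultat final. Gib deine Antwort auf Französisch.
À t = 3.473177955358802, s = -120.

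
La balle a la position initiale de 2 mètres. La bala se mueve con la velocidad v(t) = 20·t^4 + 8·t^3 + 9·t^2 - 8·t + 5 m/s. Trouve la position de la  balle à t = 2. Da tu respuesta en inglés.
To find the answer, we compute 1 antiderivative of v(t) = 20·t^4 + 8·t^3 + 9·t^2 - 8·t + 5. Integrating velocity and using the initial condition x(0) = 2, we get x(t) = 4·t^5 + 2·t^4 + 3·t^3 - 4·t^2 + 5·t + 2. We have position x(t) = 4·t^5 + 2·t^4 + 3·t^3 - 4·t^2 + 5·t + 2. Substituting t = 2: x(2) = 180.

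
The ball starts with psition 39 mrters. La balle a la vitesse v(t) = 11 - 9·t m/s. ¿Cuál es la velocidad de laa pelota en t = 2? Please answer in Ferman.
Mit v(t) = 11 - 9·t und Einsetzen von t = 2, finden wir v = -7.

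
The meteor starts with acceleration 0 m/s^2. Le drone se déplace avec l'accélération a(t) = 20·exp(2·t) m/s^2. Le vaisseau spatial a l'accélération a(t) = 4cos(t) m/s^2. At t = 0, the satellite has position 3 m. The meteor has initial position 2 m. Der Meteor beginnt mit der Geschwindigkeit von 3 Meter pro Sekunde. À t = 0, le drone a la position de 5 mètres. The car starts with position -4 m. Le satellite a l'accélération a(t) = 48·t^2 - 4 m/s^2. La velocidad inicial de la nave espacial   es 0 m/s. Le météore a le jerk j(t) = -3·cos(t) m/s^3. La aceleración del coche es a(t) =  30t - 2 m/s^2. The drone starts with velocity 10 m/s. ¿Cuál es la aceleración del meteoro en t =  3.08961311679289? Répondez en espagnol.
Para resolver esto, necesitamos tomar 1 integral de nuestra ecuación de la sacudida j(t) = -3·cos(t). Integrando la sacudida y usando la condición inicial a(0) = 0, obtenemos a(t) = -3·sin(t). De la ecuación de la aceleración a(t) = -3·sin(t), sustituimos t = 3.08961311679289 para obtener a = -0.155868398842607.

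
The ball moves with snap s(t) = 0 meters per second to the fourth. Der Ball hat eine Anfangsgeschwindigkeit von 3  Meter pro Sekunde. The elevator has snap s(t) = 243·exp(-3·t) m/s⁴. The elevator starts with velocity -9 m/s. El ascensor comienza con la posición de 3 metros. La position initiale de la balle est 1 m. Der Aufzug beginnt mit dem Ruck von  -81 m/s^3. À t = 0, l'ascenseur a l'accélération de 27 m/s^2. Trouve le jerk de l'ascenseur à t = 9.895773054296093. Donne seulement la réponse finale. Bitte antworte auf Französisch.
À t = 9.895773054296093, j = -1.03620605072117E-11.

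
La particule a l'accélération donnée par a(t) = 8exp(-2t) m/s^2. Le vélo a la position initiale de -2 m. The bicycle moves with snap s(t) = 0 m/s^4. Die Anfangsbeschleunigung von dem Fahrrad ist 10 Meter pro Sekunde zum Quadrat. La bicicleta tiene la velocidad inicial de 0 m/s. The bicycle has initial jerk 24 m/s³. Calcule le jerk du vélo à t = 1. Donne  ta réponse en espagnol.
Para resolver esto, necesitamos tomar 1 antiderivada de nuestra ecuación del snap s(t) = 0. Integrando el snap y usando la condición inicial j(0) = 24, obtenemos j(t) = 24. De la ecuación de la sacudida j(t) = 24, sustituimos t = 1 para obtener j = 24.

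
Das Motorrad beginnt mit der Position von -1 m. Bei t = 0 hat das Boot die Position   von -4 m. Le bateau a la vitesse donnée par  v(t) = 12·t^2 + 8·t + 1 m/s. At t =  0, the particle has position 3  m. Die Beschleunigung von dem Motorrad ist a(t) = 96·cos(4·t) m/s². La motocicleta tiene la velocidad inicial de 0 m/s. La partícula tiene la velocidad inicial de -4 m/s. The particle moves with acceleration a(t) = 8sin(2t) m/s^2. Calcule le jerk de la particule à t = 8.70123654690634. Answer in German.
Um dies zu lösen, müssen wir 1 Ableitung unserer Gleichung für die Beschleunigung a(t) = 8·sin(2·t) nehmen. Mit d/dt von a(t) finden wir j(t) = 16·cos(2·t). Aus der Gleichung für den Ruck j(t) = 16·cos(2·t), setzen wir t = 8.70123654690634 ein und erhalten j = 1.97437067745481.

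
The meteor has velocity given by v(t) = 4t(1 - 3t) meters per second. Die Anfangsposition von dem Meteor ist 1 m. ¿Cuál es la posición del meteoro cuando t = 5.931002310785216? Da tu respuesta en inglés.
To solve this, we need to take 1 integral of our velocity equation v(t) = 4·t·(1 - 3·t). The antiderivative of velocity, with x(0) = 1, gives position: x(t) = -4·t^3 + 2·t^2 + 1. We have position x(t) = -4·t^3 + 2·t^2 + 1. Substituting t = 5.931002310785216: x(5.931002310785216) = -763.180876574572.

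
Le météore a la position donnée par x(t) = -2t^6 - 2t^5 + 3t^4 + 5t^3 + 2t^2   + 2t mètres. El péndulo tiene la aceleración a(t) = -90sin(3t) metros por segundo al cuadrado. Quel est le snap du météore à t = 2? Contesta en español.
Para resolver esto, necesitamos tomar 4 derivadas de nuestra ecuación de la posición x(t) = -2·t^6 - 2·t^5 + 3·t^4 + 5·t^3 + 2·t^2 + 2·t. Tomando d/dt de x(t), encontramos v(t) = -12·t^5 - 10·t^4 + 12·t^3 + 15·t^2 + 4·t + 2. La derivada de la velocidad da la aceleración: a(t) = -60·t^4 - 40·t^3 + 36·t^2 + 30·t + 4. Derivando la aceleración, obtenemos la sacudida: j(t) = -240·t^3 - 120·t^2 + 72·t + 30. Tomando d/dt de j(t), encontramos s(t) = -720·t^2 - 240·t + 72. Tenemos el snap s(t) = -720·t^2 - 240·t + 72. Sustituyendo t = 2: s(2) = -3288.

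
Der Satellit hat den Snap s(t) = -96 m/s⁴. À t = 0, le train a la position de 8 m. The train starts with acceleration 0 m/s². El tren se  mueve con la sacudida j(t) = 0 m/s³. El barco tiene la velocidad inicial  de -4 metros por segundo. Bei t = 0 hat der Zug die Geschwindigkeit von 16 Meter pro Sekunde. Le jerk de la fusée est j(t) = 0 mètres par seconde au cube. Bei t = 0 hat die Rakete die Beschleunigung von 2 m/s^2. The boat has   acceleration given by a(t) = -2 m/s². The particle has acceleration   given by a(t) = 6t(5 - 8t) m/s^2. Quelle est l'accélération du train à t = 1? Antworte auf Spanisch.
Debemos encontrar la integral de nuestra ecuación de la sacudida j(t) = 0 1 vez. Integrando la sacudida y usando la condición inicial a(0) = 0, obtenemos a(t) = 0. De la ecuación de la aceleración a(t) = 0, sustituimos t = 1 para obtener a = 0.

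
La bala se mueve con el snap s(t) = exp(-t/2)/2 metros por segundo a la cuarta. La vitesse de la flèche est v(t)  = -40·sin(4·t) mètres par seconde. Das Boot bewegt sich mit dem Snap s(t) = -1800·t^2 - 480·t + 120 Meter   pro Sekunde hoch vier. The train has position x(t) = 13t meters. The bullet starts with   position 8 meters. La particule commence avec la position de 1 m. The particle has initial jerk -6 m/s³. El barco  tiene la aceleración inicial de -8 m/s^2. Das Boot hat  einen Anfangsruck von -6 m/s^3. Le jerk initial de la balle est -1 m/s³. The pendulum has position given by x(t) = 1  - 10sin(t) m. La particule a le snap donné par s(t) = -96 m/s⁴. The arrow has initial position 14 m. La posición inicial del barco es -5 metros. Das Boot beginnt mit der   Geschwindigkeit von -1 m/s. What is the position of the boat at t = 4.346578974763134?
We must find the integral of our snap equation s(t) = -1800·t^2 - 480·t + 120 4 times. The antiderivative of snap, with j(0) = -6, gives jerk: j(t) = -600·t^3 - 240·t^2 + 120·t - 6. The integral of jerk is acceleration. Using a(0) = -8, we get a(t) = -150·t^4 - 80·t^3 + 60·t^2 - 6·t - 8. Taking ∫a(t)dt and applying v(0) = -1, we find v(t) = -30·t^5 - 20·t^4 + 20·t^3 - 3·t^2 - 8·t - 1. Integrating velocity and using the initial condition x(0) = -5, we get x(t) = -5·t^6 - 4·t^5 + 5·t^4 - t^3 - 4·t^2 - t - 5. From the given position equation x(t) = -5·t^6 - 4·t^5 + 5·t^4 - t^3 - 4·t^2 - t - 5, we substitute t = 4.346578974763134 to get x = -38305.6647138125.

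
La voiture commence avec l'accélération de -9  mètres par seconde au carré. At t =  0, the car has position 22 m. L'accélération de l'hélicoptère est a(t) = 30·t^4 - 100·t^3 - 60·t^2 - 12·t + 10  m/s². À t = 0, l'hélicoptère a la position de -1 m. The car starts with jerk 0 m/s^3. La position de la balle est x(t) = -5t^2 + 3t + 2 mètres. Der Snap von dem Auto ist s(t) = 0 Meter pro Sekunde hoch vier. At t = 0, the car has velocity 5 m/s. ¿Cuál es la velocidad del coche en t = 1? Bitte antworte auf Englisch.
We need to integrate our snap equation s(t) = 0 3 times. Finding the integral of s(t) and using j(0) = 0: j(t) = 0. Integrating jerk and using the initial condition a(0) = -9, we get a(t) = -9. The antiderivative of acceleration, with v(0) = 5, gives velocity: v(t) = 5 - 9·t. From the given velocity equation v(t) = 5 - 9·t, we substitute t = 1 to get v = -4.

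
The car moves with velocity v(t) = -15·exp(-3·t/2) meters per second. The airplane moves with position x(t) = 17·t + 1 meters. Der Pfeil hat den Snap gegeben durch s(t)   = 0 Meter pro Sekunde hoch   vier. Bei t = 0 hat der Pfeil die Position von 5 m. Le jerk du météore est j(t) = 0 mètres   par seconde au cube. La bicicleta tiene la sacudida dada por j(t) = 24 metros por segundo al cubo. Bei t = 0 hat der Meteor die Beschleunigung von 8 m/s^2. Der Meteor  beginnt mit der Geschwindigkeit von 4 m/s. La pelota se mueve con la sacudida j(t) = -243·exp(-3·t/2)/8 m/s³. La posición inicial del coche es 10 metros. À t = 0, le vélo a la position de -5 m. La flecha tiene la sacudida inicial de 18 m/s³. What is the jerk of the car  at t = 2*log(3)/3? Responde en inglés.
To solve this, we need to take 2 derivatives of our velocity equation v(t) = -15·exp(-3·t/2). Differentiating velocity, we get acceleration: a(t) = 45·exp(-3·t/2)/2. Taking d/dt of a(t), we find j(t) = -135·exp(-3·t/2)/4. We have jerk j(t) = -135·exp(-3·t/2)/4. Substituting t = 2*log(3)/3: j(2*log(3)/3) = -45/4.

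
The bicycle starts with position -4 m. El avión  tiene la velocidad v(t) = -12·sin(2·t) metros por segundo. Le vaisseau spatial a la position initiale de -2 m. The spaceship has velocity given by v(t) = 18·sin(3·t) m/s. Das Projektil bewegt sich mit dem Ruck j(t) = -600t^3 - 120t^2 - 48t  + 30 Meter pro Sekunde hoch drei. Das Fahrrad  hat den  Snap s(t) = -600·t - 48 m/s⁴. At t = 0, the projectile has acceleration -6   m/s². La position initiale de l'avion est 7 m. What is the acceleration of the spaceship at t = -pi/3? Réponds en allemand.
Wir müssen unsere Gleichung für die Geschwindigkeit v(t) = 18·sin(3·t) 1-mal ableiten. Die Ableitung von der Geschwindigkeit ergibt die Beschleunigung: a(t) = 54·cos(3·t). Aus der Gleichung für die Beschleunigung a(t) = 54·cos(3·t), setzen wir t = -pi/3 ein und erhalten a = -54.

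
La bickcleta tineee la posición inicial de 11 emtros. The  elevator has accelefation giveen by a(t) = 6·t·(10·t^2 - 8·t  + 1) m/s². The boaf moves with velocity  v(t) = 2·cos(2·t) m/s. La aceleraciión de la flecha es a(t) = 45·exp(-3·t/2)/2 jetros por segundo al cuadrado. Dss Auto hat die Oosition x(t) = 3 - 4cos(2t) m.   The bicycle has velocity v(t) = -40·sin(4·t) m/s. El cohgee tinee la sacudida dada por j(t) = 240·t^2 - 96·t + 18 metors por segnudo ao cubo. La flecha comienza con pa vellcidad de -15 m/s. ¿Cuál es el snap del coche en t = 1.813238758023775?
Partiendo de la posición x(t) = 3 - 4·cos(2·t), tomamos 4 derivadas. Derivando la posición, obtenemos la velocidad: v(t) = 8·sin(2·t). La derivada de la velocidad da la aceleración: a(t) = 16·cos(2·t). La derivada de la aceleración da la sacudida: j(t) = -32·sin(2·t). La derivada de la sacudida da el snap: s(t) = -64·cos(2·t). Tenemos el snap s(t) = -64·cos(2·t). Sustituyendo t = 1.813238758023775: s(1.813238758023775) = 56.6226317650672.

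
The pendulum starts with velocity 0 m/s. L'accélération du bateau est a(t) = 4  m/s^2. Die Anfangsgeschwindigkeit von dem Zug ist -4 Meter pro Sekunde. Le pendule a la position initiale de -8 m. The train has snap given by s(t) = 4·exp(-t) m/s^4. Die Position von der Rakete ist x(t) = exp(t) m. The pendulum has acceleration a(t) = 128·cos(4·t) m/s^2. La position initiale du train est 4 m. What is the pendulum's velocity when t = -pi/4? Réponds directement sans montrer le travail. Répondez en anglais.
At t = -pi/4, v = 0.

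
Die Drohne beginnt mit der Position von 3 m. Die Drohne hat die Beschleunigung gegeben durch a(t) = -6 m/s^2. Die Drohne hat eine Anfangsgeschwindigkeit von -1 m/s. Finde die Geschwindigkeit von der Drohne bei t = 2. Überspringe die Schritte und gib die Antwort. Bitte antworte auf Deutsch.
Bei t = 2, v = -13.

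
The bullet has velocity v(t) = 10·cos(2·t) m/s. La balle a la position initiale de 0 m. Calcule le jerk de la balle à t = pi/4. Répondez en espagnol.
Debemos derivar nuestra ecuación de la velocidad v(t) = 10·cos(2·t) 2 veces. Derivando la velocidad, obtenemos la aceleración: a(t) = -20·sin(2·t). La derivada de la aceleración da la sacudida: j(t) = -40·cos(2·t). Tenemos la sacudida j(t) = -40·cos(2·t). Sustituyendo t = pi/4: j(pi/4) = 0.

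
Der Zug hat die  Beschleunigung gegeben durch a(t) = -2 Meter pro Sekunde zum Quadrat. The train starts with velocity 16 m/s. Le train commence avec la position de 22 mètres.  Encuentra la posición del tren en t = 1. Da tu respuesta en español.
Para resolver esto, necesitamos tomar 2 antiderivadas de nuestra ecuación de la aceleración a(t) = -2. La integral de la aceleración, con v(0) = 16, da la velocidad: v(t) = 16 - 2·t. La integral de la velocidad es la posición. Usando x(0) = 22, obtenemos x(t) = -t^2 + 16·t + 22. Usando x(t) = -t^2 + 16·t + 22 y sustituyendo t = 1, encontramos x = 37.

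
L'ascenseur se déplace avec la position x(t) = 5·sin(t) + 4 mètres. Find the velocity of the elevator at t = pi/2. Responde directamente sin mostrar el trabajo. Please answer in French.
v(pi/2) = 0.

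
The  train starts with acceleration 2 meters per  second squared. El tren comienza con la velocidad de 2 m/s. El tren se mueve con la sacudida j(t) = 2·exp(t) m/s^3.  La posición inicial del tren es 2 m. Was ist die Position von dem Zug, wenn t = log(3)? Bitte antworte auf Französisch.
Nous devons intégrer notre équation du jerk j(t) = 2·exp(t) 3 fois. L'intégrale du jerk est l'accélération. En utilisant a(0) = 2, nous obtenons a(t) = 2·exp(t). L'intégrale de l'accélération, avec v(0) = 2, donne la vitesse: v(t) = 2·exp(t). En intégrant la vitesse et en utilisant la condition initiale x(0) = 2, nous obtenons x(t) = 2·exp(t). Nous avons la position x(t) = 2·exp(t). En substituant t = log(3): x(log(3)) = 6.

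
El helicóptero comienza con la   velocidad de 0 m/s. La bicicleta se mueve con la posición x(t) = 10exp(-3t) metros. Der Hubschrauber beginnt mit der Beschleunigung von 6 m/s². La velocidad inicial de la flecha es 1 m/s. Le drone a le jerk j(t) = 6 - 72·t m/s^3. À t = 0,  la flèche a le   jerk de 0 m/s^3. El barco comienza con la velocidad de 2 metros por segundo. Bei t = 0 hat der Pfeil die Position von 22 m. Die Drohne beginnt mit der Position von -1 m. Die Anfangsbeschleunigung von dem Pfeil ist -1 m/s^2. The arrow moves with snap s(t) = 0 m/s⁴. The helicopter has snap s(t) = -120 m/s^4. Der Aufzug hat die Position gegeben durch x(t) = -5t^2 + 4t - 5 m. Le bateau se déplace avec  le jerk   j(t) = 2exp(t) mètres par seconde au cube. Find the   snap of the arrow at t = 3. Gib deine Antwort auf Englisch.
Using s(t) = 0 and substituting t = 3, we find s = 0.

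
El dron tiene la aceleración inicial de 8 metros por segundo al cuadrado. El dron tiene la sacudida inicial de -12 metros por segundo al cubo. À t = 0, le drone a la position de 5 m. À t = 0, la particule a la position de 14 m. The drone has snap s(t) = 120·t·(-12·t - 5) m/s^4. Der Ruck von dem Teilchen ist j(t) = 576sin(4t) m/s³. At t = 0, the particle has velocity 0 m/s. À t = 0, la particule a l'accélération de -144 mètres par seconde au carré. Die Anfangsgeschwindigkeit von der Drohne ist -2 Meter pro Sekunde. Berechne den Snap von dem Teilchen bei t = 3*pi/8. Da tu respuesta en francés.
Pour résoudre ceci, nous devons prendre 1 dérivée de notre équation du jerk j(t) = 576·sin(4·t). La dérivée du jerk donne le snap: s(t) = 2304·cos(4·t). De l'équation du snap s(t) = 2304·cos(4·t), nous substituons t = 3*pi/8 pour obtenir s = 0.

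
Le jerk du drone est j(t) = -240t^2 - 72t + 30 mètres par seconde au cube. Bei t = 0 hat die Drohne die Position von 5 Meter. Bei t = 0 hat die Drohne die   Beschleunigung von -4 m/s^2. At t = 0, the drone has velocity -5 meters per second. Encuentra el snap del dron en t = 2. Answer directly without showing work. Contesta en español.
En t = 2, s = -1032.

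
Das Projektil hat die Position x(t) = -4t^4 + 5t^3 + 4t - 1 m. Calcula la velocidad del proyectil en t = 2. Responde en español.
Debemos derivar nuestra ecuación de la posición x(t) = -4·t^4 + 5·t^3 + 4·t - 1 1 vez. Derivando la posición, obtenemos la velocidad: v(t) = -16·t^3 + 15·t^2 + 4. Usando v(t) = -16·t^3 + 15·t^2 + 4 y sustituyendo t = 2, encontramos v = -64.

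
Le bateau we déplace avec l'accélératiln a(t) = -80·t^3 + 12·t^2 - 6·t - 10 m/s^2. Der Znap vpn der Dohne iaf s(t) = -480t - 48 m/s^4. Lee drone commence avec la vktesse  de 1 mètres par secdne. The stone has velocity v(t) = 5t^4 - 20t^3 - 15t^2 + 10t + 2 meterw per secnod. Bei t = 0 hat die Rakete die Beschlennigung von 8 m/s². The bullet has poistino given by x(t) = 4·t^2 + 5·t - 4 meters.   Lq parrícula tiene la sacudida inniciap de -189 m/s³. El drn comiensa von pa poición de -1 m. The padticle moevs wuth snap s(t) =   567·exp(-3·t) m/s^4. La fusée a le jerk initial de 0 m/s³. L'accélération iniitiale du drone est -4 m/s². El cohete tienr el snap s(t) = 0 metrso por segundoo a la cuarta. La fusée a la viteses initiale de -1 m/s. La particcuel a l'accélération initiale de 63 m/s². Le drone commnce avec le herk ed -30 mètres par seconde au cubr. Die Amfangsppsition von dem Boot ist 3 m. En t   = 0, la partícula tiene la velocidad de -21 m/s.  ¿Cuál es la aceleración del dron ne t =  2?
Debemos encontrar la integral de nuestra ecuación del snap s(t) = -480·t - 48 2 veces. La integral del snap, con j(0) = -30, da la sacudida: j(t) = -240·t^2 - 48·t - 30. La integral de la sacudida, con a(0) = -4, da la aceleración: a(t) = -80·t^3 - 24·t^2 - 30·t - 4. De la ecuación de la aceleración a(t) = -80·t^3 - 24·t^2 - 30·t - 4, sustituimos t = 2 para obtener a = -800.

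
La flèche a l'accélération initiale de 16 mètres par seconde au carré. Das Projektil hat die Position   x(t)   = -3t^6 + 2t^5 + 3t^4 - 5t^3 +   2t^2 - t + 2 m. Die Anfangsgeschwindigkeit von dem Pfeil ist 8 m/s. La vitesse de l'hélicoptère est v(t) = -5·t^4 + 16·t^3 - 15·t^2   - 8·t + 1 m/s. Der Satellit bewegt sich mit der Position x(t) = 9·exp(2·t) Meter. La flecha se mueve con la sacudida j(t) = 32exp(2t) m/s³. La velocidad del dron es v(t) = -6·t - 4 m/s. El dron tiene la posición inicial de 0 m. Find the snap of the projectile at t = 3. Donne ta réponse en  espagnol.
Para resolver esto, necesitamos tomar 4 derivadas de nuestra ecuación de la posición x(t) = -3·t^6 + 2·t^5 + 3·t^4 - 5·t^3 + 2·t^2 - t + 2. La derivada de la posición da la velocidad: v(t) = -18·t^5 + 10·t^4 + 12·t^3 - 15·t^2 + 4·t - 1. La derivada de la velocidad da la aceleración: a(t) = -90·t^4 + 40·t^3 + 36·t^2 - 30·t + 4. Tomando d/dt de a(t), encontramos j(t) = -360·t^3 + 120·t^2 + 72·t - 30. La derivada de la sacudida da el snap: s(t) = -1080·t^2 + 240·t + 72. Usando s(t) = -1080·t^2 + 240·t + 72 y sustituyendo t = 3, encontramos s = -8928.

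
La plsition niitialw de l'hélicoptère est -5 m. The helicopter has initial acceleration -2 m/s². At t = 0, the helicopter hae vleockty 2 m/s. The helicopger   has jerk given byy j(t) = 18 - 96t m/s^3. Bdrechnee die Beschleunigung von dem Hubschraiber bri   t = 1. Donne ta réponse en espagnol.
Debemos encontrar la integral de nuestra ecuación de la sacudida j(t) = 18 - 96·t 1 vez. Tomando ∫j(t)dt y aplicando a(0) = -2, encontramos a(t) = -48·t^2 + 18·t - 2. De la ecuación de la aceleración a(t) = -48·t^2 + 18·t - 2, sustituimos t = 1 para obtener a = -32.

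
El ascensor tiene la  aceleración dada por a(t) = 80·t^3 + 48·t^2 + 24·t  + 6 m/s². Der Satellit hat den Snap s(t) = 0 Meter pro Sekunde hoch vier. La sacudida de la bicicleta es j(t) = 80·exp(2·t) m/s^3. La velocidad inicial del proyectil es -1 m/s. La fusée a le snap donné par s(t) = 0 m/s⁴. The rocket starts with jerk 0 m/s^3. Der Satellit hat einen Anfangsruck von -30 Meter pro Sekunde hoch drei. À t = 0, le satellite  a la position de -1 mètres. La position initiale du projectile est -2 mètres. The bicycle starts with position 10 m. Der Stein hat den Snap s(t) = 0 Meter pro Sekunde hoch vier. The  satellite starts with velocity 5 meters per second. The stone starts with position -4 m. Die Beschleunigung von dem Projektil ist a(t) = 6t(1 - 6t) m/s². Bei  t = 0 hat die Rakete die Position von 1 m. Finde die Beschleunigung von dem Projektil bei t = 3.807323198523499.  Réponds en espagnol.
Tenemos la aceleración a(t) = 6·t·(1 - 6·t). Sustituyendo t = 3.807323198523499: a(3.807323198523499) = -499.001618577407.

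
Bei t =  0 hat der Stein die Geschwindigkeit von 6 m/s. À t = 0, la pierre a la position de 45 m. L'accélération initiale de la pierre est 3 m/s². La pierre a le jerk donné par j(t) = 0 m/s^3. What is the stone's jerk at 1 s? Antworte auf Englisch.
We have jerk j(t) = 0. Substituting t = 1: j(1) = 0.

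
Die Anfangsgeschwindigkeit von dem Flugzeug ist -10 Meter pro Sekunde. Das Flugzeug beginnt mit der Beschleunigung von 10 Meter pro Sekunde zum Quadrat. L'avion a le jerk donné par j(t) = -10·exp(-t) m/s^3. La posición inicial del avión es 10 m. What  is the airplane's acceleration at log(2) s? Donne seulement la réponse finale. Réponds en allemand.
a(log(2)) = 5.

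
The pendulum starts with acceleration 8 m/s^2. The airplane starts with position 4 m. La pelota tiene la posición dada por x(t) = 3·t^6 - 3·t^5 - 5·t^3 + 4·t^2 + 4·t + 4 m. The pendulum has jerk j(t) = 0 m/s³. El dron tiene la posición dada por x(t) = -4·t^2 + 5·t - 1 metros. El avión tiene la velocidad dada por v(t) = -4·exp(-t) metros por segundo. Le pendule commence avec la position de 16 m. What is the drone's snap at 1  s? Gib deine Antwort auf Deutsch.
Wir müssen unsere Gleichung für die Position x(t) = -4·t^2 + 5·t - 1 4-mal ableiten. Durch Ableiten von der Position erhalten wir die Geschwindigkeit: v(t) = 5 - 8·t. Die Ableitung von der Geschwindigkeit ergibt die Beschleunigung: a(t) = -8. Die Ableitung von der Beschleunigung ergibt den Ruck: j(t) = 0. Die Ableitung von dem Ruck ergibt den Snap: s(t) = 0. Aus der Gleichung für den Snap s(t) = 0, setzen wir t = 1 ein und erhalten s = 0.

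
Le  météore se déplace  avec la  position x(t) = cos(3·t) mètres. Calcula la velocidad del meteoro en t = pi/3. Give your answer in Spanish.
Debemos derivar nuestra ecuación de la posición x(t) = cos(3·t) 1 vez. Tomando d/dt de x(t), encontramos v(t) = -3·sin(3·t). De la ecuación de la velocidad v(t) = -3·sin(3·t), sustituimos t = pi/3 para obtener v = 0.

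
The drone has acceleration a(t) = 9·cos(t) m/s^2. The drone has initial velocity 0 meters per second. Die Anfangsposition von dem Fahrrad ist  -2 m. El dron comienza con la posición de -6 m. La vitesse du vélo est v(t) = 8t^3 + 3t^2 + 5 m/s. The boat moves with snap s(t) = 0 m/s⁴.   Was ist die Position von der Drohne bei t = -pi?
Wir müssen das Integral unserer Gleichung für die Beschleunigung a(t) = 9·cos(t) 2-mal finden. Das Integral von der Beschleunigung, mit v(0) = 0, ergibt die Geschwindigkeit: v(t) = 9·sin(t). Das Integral von der Geschwindigkeit ist die Position. Mit x(0) = -6 erhalten wir x(t) = 3 - 9·cos(t). Mit x(t) = 3 - 9·cos(t) und Einsetzen von t = -pi, finden wir x = 12.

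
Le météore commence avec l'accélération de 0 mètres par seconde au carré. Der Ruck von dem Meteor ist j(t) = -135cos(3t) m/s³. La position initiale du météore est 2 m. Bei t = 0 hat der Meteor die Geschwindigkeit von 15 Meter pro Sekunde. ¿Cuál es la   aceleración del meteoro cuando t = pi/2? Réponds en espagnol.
Partiendo de la sacudida j(t) = -135·cos(3·t), tomamos 1 integral. Tomando ∫j(t)dt y aplicando a(0) = 0, encontramos a(t) = -45·sin(3·t). De la ecuación de la aceleración a(t) = -45·sin(3·t), sustituimos t = pi/2 para obtener a = 45.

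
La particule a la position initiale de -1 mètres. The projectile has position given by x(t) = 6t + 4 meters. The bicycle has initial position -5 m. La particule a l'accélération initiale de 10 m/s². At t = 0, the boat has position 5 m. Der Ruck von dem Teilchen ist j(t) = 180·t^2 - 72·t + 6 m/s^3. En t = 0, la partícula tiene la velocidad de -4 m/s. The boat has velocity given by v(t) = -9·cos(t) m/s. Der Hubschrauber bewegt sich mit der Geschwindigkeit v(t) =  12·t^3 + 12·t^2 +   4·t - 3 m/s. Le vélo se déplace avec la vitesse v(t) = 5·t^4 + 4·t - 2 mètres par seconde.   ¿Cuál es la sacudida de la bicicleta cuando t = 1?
Partiendo de la velocidad v(t) = 5·t^4 + 4·t - 2, tomamos 2 derivadas. Derivando la velocidad, obtenemos la aceleración: a(t) = 20·t^3 + 4. La derivada de la aceleración da la sacudida: j(t) = 60·t^2. Usando j(t) = 60·t^2 y sustituyendo t = 1, encontramos j = 60.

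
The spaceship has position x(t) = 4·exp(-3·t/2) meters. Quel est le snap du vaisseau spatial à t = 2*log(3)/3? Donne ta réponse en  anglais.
Starting from position x(t) = 4·exp(-3·t/2), we take 4 derivatives. The derivative of position gives velocity: v(t) = -6·exp(-3·t/2). Differentiating velocity, we get acceleration: a(t) = 9·exp(-3·t/2). The derivative of acceleration gives jerk: j(t) = -27·exp(-3·t/2)/2. Differentiating jerk, we get snap: s(t) = 81·exp(-3·t/2)/4. Using s(t) = 81·exp(-3·t/2)/4 and substituting t = 2*log(3)/3, we find s = 27/4.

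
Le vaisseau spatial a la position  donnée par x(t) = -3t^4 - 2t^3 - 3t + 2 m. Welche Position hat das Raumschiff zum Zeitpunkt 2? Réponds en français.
En utilisant x(t) = -3·t^4 - 2·t^3 - 3·t + 2 et en substituant t = 2, nous trouvons x = -68.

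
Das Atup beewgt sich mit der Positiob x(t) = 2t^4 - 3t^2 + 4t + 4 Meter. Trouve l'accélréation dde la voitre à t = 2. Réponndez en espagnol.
Para resolver esto, necesitamos tomar 2 derivadas de nuestra ecuación de la posición x(t) = 2·t^4 - 3·t^2 + 4·t + 4. Derivando la posición, obtenemos la velocidad: v(t) = 8·t^3 - 6·t + 4. Tomando d/dt de v(t), encontramos a(t) = 24·t^2 - 6. De la ecuación de la aceleración a(t) = 24·t^2 - 6, sustituimos t = 2 para obtener a = 90.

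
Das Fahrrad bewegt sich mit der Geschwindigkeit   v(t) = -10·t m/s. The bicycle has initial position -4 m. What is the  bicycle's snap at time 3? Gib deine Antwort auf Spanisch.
Partiendo de la velocidad v(t) = -10·t, tomamos 3 derivadas. Tomando d/dt de v(t), encontramos a(t) = -10. Derivando la aceleración, obtenemos la sacudida: j(t) = 0. Derivando la sacudida, obtenemos el snap: s(t) = 0. Tenemos el snap s(t) = 0. Sustituyendo t = 3: s(3) = 0.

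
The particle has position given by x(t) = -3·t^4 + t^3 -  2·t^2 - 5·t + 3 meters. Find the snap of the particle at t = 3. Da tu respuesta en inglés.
Starting from position x(t) = -3·t^4 + t^3 - 2·t^2 - 5·t + 3, we take 4 derivatives. The derivative of position gives velocity: v(t) = -12·t^3 + 3·t^2 - 4·t - 5. The derivative of velocity gives acceleration: a(t) = -36·t^2 + 6·t - 4. Differentiating acceleration, we get jerk: j(t) = 6 - 72·t. Differentiating jerk, we get snap: s(t) = -72. From the given snap equation s(t) = -72, we substitute t = 3 to get s = -72.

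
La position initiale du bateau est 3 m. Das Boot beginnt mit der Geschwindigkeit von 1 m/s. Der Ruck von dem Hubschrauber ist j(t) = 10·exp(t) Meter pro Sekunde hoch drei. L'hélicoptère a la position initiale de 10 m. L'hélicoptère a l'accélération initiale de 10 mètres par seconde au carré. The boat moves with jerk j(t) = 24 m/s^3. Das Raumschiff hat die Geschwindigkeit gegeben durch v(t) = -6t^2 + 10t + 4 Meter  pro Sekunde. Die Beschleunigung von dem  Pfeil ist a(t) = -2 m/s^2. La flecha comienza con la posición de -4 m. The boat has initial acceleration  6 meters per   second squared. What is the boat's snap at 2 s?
Starting from jerk j(t) = 24, we take 1 derivative. The derivative of jerk gives snap: s(t) = 0. From the given snap equation s(t) = 0, we substitute t = 2 to get s = 0.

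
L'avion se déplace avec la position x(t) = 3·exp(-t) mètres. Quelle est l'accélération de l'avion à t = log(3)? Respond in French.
Pour résoudre ceci, nous devons prendre 2 dérivées de notre équation de la position x(t) = 3·exp(-t). En dérivant la position, nous obtenons la vitesse: v(t) = -3·exp(-t). En prenant d/dt de v(t), nous trouvons a(t) = 3·exp(-t). En utilisant a(t) = 3·exp(-t) et en substituant t = log(3), nous trouvons a = 1.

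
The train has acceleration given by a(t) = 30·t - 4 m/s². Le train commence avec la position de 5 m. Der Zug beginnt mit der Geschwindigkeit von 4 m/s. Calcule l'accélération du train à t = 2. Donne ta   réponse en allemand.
Mit a(t) = 30·t - 4 und Einsetzen von t = 2, finden wir a = 56.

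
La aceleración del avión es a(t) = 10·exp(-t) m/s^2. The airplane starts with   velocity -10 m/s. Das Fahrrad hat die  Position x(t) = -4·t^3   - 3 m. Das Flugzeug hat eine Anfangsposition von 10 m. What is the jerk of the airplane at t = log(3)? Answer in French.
Pour résoudre ceci, nous devons prendre 1 dérivée de notre équation de l'accélération a(t) = 10·exp(-t). En prenant d/dt de a(t), nous trouvons j(t) = -10·exp(-t). En utilisant j(t) = -10·exp(-t) et en substituant t = log(3), nous trouvons j = -10/3.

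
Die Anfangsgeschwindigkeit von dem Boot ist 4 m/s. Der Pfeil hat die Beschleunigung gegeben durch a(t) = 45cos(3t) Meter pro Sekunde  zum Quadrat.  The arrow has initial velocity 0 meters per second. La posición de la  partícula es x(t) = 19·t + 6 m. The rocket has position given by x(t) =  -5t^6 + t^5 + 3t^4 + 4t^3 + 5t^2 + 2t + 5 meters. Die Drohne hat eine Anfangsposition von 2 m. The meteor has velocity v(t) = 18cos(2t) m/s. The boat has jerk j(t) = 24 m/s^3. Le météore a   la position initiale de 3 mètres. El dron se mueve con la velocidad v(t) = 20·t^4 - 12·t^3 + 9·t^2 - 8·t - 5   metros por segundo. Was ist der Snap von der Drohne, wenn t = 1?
Ausgehend von der Geschwindigkeit v(t) = 20·t^4 - 12·t^3 + 9·t^2 - 8·t - 5, nehmen wir 3 Ableitungen. Durch Ableiten von der Geschwindigkeit erhalten wir die Beschleunigung: a(t) = 80·t^3 - 36·t^2 + 18·t - 8. Mit d/dt von a(t) finden wir j(t) = 240·t^2 - 72·t + 18. Mit d/dt von j(t) finden wir s(t) = 480·t - 72. Mit s(t) = 480·t - 72 und Einsetzen von t = 1, finden wir s = 408.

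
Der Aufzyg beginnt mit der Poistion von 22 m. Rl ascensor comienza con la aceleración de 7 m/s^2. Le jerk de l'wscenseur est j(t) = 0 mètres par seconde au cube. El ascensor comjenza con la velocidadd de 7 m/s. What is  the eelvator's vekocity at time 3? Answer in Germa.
Um dies zu lösen, müssen wir 2 Integrale unserer Gleichung für den Ruck j(t) = 0 finden. Mit ∫j(t)dt und Anwendung von a(0) = 7, finden wir a(t) = 7. Mit ∫a(t)dt und Anwendung von v(0) = 7, finden wir v(t) = 7·t + 7. Wir haben die Geschwindigkeit v(t) = 7·t + 7. Durch Einsetzen von t = 3: v(3) = 28.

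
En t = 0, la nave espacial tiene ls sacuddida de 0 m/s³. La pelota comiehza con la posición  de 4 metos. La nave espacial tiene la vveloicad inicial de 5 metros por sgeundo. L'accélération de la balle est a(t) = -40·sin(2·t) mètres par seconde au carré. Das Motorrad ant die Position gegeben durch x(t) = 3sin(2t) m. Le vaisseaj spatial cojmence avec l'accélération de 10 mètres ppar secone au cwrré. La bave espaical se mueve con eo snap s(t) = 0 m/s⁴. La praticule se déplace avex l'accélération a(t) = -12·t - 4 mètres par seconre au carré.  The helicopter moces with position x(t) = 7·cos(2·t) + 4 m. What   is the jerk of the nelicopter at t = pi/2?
Starting from position x(t) = 7·cos(2·t) + 4, we take 3 derivatives. Differentiating position, we get velocity: v(t) = -14·sin(2·t). The derivative of velocity gives acceleration: a(t) = -28·cos(2·t). The derivative of acceleration gives jerk: j(t) = 56·sin(2·t). From the given jerk equation j(t) = 56·sin(2·t), we substitute t = pi/2 to get j = 0.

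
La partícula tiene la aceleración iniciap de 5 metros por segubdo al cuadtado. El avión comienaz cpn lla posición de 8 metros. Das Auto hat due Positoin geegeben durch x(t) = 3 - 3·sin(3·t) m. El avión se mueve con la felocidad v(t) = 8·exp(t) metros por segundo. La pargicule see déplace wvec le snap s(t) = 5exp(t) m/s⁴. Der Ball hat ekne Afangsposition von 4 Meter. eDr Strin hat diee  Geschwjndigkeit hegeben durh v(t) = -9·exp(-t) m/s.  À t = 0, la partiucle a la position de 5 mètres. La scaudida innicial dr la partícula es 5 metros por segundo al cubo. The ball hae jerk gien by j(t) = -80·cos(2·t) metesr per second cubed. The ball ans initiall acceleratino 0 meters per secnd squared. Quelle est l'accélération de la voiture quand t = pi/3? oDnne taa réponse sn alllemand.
Wir müssen unsere Gleichung für die Position x(t) = 3 - 3·sin(3·t) 2-mal ableiten. Die Ableitung von der Position ergibt die Geschwindigkeit: v(t) = -9·cos(3·t). Die Ableitung von der Geschwindigkeit ergibt die Beschleunigung: a(t) = 27·sin(3·t). Wir haben die Beschleunigung a(t) = 27·sin(3·t). Durch Einsetzen von t = pi/3: a(pi/3) = 0.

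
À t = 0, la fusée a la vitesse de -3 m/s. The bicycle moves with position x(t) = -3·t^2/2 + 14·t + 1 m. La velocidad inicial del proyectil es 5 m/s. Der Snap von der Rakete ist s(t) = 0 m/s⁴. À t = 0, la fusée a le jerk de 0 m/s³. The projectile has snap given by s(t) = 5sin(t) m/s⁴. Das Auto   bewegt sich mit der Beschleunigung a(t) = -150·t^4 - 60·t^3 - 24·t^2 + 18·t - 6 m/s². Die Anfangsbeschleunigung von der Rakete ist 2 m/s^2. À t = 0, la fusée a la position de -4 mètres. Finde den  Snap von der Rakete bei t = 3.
Wir haben den Snap s(t) = 0. Durch Einsetzen von t = 3: s(3) = 0.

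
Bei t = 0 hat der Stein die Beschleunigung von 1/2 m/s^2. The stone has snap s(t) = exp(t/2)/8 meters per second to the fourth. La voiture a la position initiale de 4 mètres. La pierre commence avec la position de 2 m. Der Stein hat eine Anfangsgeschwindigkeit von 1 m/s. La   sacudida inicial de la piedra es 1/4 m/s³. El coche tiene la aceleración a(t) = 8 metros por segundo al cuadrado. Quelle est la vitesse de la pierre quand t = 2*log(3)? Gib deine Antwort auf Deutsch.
Wir müssen die Stammfunktion unserer Gleichung für den Snap s(t) = exp(t/2)/8 3-mal finden. Mit ∫s(t)dt und Anwendung von j(0) = 1/4, finden wir j(t) = exp(t/2)/4. Durch Integration von dem Ruck und Verwendung der Anfangsbedingung a(0) = 1/2, erhalten wir a(t) = exp(t/2)/2. Durch Integration von der Beschleunigung und Verwendung der Anfangsbedingung v(0) = 1, erhalten wir v(t) = exp(t/2). Mit v(t) = exp(t/2) und Einsetzen von t = 2*log(3), finden wir v = 3.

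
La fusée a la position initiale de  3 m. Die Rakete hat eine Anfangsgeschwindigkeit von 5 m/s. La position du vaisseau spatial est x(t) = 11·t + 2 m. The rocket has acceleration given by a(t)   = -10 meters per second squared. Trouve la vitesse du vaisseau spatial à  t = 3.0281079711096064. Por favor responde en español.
Debemos derivar nuestra ecuación de la posición x(t) = 11·t + 2 1 vez. Tomando d/dt de x(t), encontramos v(t) = 11. Tenemos la velocidad v(t) = 11. Sustituyendo t = 3.0281079711096064: v(3.0281079711096064) = 11.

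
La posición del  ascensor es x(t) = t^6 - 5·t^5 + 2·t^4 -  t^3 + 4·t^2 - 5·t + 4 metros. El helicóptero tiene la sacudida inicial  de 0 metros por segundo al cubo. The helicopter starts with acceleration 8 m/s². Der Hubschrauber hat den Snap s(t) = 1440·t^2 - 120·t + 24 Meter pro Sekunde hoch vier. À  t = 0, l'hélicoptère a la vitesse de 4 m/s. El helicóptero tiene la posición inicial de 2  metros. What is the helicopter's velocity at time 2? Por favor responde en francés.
En partant du snap s(t) = 1440·t^2 - 120·t + 24, nous prenons 3 intégrales. La primitive du snap est le jerk. En utilisant j(0) = 0, nous obtenons j(t) = 12·t·(40·t^2 - 5·t + 2). En prenant ∫j(t)dt et en appliquant a(0) = 8, nous trouvons a(t) = 120·t^4 - 20·t^3 + 12·t^2 + 8. L'intégrale de l'accélération, avec v(0) = 4, donne la vitesse: v(t) = 24·t^5 - 5·t^4 + 4·t^3 + 8·t + 4. En utilisant v(t) = 24·t^5 - 5·t^4 + 4·t^3 + 8·t + 4 et en substituant t = 2, nous trouvons v = 740.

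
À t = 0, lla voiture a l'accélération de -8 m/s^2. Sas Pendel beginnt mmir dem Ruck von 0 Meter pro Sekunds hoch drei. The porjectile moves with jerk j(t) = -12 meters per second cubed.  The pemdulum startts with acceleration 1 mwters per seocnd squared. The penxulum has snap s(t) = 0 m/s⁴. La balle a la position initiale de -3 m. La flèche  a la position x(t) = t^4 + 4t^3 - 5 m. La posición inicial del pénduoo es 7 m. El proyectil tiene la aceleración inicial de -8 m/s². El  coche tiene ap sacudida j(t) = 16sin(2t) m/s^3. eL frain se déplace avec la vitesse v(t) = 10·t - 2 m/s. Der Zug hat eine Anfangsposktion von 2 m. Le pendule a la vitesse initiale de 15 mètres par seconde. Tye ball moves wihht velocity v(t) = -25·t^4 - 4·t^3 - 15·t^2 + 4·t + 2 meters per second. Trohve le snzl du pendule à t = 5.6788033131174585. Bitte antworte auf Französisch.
En utilisant s(t) = 0 et en substituant t = 5.6788033131174585, nous trouvons s = 0.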